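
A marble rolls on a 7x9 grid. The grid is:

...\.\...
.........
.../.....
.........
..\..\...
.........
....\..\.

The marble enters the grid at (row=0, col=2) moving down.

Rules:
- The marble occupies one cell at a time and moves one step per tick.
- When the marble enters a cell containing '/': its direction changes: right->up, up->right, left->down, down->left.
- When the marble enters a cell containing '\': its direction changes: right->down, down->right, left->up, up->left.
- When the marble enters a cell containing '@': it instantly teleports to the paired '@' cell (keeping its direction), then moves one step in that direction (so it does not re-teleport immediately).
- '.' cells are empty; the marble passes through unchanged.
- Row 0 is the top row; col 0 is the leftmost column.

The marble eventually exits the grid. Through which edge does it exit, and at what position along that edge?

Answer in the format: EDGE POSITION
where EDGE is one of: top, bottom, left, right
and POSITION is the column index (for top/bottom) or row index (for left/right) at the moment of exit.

Answer: bottom 5

Derivation:
Step 1: enter (0,2), '.' pass, move down to (1,2)
Step 2: enter (1,2), '.' pass, move down to (2,2)
Step 3: enter (2,2), '.' pass, move down to (3,2)
Step 4: enter (3,2), '.' pass, move down to (4,2)
Step 5: enter (4,2), '\' deflects down->right, move right to (4,3)
Step 6: enter (4,3), '.' pass, move right to (4,4)
Step 7: enter (4,4), '.' pass, move right to (4,5)
Step 8: enter (4,5), '\' deflects right->down, move down to (5,5)
Step 9: enter (5,5), '.' pass, move down to (6,5)
Step 10: enter (6,5), '.' pass, move down to (7,5)
Step 11: at (7,5) — EXIT via bottom edge, pos 5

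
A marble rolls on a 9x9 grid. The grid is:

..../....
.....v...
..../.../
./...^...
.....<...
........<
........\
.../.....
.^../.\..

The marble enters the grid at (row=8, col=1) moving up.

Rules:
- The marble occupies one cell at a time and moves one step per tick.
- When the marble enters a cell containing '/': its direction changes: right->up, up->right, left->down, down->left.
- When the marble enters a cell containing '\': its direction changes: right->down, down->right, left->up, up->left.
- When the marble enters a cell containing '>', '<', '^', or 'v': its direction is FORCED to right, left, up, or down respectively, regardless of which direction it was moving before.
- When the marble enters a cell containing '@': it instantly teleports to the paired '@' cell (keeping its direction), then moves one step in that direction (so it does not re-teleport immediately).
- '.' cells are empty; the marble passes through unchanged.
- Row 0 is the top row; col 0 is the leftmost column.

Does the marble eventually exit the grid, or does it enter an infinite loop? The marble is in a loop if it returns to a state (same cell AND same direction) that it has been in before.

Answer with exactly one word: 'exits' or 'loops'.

Answer: loops

Derivation:
Step 1: enter (8,1), '^' forces up->up, move up to (7,1)
Step 2: enter (7,1), '.' pass, move up to (6,1)
Step 3: enter (6,1), '.' pass, move up to (5,1)
Step 4: enter (5,1), '.' pass, move up to (4,1)
Step 5: enter (4,1), '.' pass, move up to (3,1)
Step 6: enter (3,1), '/' deflects up->right, move right to (3,2)
Step 7: enter (3,2), '.' pass, move right to (3,3)
Step 8: enter (3,3), '.' pass, move right to (3,4)
Step 9: enter (3,4), '.' pass, move right to (3,5)
Step 10: enter (3,5), '^' forces right->up, move up to (2,5)
Step 11: enter (2,5), '.' pass, move up to (1,5)
Step 12: enter (1,5), 'v' forces up->down, move down to (2,5)
Step 13: enter (2,5), '.' pass, move down to (3,5)
Step 14: enter (3,5), '^' forces down->up, move up to (2,5)
Step 15: at (2,5) dir=up — LOOP DETECTED (seen before)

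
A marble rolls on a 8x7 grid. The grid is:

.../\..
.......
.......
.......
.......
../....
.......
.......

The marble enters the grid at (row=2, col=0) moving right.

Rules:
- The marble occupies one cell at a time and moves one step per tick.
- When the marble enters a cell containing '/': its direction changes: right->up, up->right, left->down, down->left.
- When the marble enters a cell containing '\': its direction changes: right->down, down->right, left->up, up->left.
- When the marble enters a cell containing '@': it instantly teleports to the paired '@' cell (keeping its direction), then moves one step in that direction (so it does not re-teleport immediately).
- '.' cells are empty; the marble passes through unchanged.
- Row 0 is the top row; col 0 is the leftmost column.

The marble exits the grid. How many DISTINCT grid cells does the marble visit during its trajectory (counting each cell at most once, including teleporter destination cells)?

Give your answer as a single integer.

Answer: 7

Derivation:
Step 1: enter (2,0), '.' pass, move right to (2,1)
Step 2: enter (2,1), '.' pass, move right to (2,2)
Step 3: enter (2,2), '.' pass, move right to (2,3)
Step 4: enter (2,3), '.' pass, move right to (2,4)
Step 5: enter (2,4), '.' pass, move right to (2,5)
Step 6: enter (2,5), '.' pass, move right to (2,6)
Step 7: enter (2,6), '.' pass, move right to (2,7)
Step 8: at (2,7) — EXIT via right edge, pos 2
Distinct cells visited: 7 (path length 7)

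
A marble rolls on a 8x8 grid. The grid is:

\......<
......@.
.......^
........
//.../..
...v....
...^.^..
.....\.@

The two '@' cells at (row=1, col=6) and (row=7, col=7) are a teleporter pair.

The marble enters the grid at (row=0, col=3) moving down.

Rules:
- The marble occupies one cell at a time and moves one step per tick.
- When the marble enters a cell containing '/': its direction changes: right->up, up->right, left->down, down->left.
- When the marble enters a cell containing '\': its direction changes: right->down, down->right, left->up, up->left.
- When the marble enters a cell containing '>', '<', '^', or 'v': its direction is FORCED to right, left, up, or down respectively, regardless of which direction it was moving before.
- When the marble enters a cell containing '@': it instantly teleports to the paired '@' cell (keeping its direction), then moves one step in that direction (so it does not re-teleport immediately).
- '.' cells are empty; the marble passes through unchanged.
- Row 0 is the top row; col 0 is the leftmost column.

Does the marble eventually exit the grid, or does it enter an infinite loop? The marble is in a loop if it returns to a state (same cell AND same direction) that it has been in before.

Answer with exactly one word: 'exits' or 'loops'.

Step 1: enter (0,3), '.' pass, move down to (1,3)
Step 2: enter (1,3), '.' pass, move down to (2,3)
Step 3: enter (2,3), '.' pass, move down to (3,3)
Step 4: enter (3,3), '.' pass, move down to (4,3)
Step 5: enter (4,3), '.' pass, move down to (5,3)
Step 6: enter (5,3), 'v' forces down->down, move down to (6,3)
Step 7: enter (6,3), '^' forces down->up, move up to (5,3)
Step 8: enter (5,3), 'v' forces up->down, move down to (6,3)
Step 9: at (6,3) dir=down — LOOP DETECTED (seen before)

Answer: loops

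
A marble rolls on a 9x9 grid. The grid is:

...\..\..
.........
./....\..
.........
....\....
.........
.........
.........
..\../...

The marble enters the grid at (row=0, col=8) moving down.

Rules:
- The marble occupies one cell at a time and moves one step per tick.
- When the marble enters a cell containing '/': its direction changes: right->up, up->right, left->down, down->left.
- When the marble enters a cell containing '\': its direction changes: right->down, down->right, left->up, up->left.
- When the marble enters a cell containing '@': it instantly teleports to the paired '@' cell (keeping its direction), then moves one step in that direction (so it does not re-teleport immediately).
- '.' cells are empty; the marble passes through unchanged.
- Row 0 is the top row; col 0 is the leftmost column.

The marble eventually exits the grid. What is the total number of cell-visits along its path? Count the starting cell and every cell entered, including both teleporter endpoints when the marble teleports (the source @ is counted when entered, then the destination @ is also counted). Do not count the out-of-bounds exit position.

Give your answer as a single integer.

Answer: 9

Derivation:
Step 1: enter (0,8), '.' pass, move down to (1,8)
Step 2: enter (1,8), '.' pass, move down to (2,8)
Step 3: enter (2,8), '.' pass, move down to (3,8)
Step 4: enter (3,8), '.' pass, move down to (4,8)
Step 5: enter (4,8), '.' pass, move down to (5,8)
Step 6: enter (5,8), '.' pass, move down to (6,8)
Step 7: enter (6,8), '.' pass, move down to (7,8)
Step 8: enter (7,8), '.' pass, move down to (8,8)
Step 9: enter (8,8), '.' pass, move down to (9,8)
Step 10: at (9,8) — EXIT via bottom edge, pos 8
Path length (cell visits): 9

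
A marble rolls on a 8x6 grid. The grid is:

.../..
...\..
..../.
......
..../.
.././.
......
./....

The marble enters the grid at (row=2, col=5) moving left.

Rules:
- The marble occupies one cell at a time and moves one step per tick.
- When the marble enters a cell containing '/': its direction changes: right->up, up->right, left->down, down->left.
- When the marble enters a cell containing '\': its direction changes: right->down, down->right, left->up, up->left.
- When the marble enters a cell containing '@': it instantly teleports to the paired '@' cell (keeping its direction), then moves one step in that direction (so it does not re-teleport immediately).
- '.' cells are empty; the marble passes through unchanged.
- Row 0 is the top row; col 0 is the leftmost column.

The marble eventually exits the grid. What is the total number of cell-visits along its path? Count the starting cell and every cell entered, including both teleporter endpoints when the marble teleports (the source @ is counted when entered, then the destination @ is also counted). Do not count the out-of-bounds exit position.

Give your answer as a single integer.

Step 1: enter (2,5), '.' pass, move left to (2,4)
Step 2: enter (2,4), '/' deflects left->down, move down to (3,4)
Step 3: enter (3,4), '.' pass, move down to (4,4)
Step 4: enter (4,4), '/' deflects down->left, move left to (4,3)
Step 5: enter (4,3), '.' pass, move left to (4,2)
Step 6: enter (4,2), '.' pass, move left to (4,1)
Step 7: enter (4,1), '.' pass, move left to (4,0)
Step 8: enter (4,0), '.' pass, move left to (4,-1)
Step 9: at (4,-1) — EXIT via left edge, pos 4
Path length (cell visits): 8

Answer: 8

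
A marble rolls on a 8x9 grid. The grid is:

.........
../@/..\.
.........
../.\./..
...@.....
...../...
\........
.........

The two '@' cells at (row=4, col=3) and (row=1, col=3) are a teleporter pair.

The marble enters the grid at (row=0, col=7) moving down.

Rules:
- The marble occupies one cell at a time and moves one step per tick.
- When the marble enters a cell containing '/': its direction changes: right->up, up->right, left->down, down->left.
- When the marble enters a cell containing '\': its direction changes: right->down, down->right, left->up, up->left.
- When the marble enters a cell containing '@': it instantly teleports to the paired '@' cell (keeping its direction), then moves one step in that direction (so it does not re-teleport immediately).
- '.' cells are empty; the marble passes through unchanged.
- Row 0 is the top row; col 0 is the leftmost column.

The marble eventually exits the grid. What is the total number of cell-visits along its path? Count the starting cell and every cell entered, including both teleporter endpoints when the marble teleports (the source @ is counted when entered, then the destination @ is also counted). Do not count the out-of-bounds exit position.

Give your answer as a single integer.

Step 1: enter (0,7), '.' pass, move down to (1,7)
Step 2: enter (1,7), '\' deflects down->right, move right to (1,8)
Step 3: enter (1,8), '.' pass, move right to (1,9)
Step 4: at (1,9) — EXIT via right edge, pos 1
Path length (cell visits): 3

Answer: 3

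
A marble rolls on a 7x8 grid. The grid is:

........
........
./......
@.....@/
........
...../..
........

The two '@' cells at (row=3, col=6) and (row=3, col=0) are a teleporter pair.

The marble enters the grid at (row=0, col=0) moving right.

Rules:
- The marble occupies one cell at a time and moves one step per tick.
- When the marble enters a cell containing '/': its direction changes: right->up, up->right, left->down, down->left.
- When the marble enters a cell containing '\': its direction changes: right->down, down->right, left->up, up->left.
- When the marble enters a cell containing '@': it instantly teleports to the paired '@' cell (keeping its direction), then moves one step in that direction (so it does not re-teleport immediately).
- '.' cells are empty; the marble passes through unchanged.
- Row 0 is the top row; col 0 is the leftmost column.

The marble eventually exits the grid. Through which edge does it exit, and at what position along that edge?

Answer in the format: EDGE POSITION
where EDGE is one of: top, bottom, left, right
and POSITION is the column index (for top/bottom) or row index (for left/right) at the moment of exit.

Answer: right 0

Derivation:
Step 1: enter (0,0), '.' pass, move right to (0,1)
Step 2: enter (0,1), '.' pass, move right to (0,2)
Step 3: enter (0,2), '.' pass, move right to (0,3)
Step 4: enter (0,3), '.' pass, move right to (0,4)
Step 5: enter (0,4), '.' pass, move right to (0,5)
Step 6: enter (0,5), '.' pass, move right to (0,6)
Step 7: enter (0,6), '.' pass, move right to (0,7)
Step 8: enter (0,7), '.' pass, move right to (0,8)
Step 9: at (0,8) — EXIT via right edge, pos 0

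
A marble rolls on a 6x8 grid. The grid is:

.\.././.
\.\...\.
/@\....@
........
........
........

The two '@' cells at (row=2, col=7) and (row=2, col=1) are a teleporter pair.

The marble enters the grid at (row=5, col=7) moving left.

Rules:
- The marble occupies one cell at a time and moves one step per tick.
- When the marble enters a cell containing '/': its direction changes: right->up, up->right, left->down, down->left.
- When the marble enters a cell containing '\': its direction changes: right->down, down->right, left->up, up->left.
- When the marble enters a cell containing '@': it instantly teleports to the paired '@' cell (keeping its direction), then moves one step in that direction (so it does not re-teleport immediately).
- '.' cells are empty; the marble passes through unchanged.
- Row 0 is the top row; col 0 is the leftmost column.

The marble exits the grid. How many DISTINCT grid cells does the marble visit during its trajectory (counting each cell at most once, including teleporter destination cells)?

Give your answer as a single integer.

Answer: 8

Derivation:
Step 1: enter (5,7), '.' pass, move left to (5,6)
Step 2: enter (5,6), '.' pass, move left to (5,5)
Step 3: enter (5,5), '.' pass, move left to (5,4)
Step 4: enter (5,4), '.' pass, move left to (5,3)
Step 5: enter (5,3), '.' pass, move left to (5,2)
Step 6: enter (5,2), '.' pass, move left to (5,1)
Step 7: enter (5,1), '.' pass, move left to (5,0)
Step 8: enter (5,0), '.' pass, move left to (5,-1)
Step 9: at (5,-1) — EXIT via left edge, pos 5
Distinct cells visited: 8 (path length 8)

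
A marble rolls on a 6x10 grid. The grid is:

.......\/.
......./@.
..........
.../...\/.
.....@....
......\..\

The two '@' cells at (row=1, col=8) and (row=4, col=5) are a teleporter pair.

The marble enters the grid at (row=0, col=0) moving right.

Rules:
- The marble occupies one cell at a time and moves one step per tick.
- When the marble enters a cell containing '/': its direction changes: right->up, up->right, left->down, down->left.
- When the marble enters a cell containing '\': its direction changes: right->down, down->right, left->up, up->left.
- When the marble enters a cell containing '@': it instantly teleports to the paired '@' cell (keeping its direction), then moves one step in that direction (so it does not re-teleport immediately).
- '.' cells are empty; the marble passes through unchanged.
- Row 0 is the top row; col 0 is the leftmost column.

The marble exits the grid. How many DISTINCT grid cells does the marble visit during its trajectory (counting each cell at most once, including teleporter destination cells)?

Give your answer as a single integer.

Answer: 16

Derivation:
Step 1: enter (0,0), '.' pass, move right to (0,1)
Step 2: enter (0,1), '.' pass, move right to (0,2)
Step 3: enter (0,2), '.' pass, move right to (0,3)
Step 4: enter (0,3), '.' pass, move right to (0,4)
Step 5: enter (0,4), '.' pass, move right to (0,5)
Step 6: enter (0,5), '.' pass, move right to (0,6)
Step 7: enter (0,6), '.' pass, move right to (0,7)
Step 8: enter (0,7), '\' deflects right->down, move down to (1,7)
Step 9: enter (1,7), '/' deflects down->left, move left to (1,6)
Step 10: enter (1,6), '.' pass, move left to (1,5)
Step 11: enter (1,5), '.' pass, move left to (1,4)
Step 12: enter (1,4), '.' pass, move left to (1,3)
Step 13: enter (1,3), '.' pass, move left to (1,2)
Step 14: enter (1,2), '.' pass, move left to (1,1)
Step 15: enter (1,1), '.' pass, move left to (1,0)
Step 16: enter (1,0), '.' pass, move left to (1,-1)
Step 17: at (1,-1) — EXIT via left edge, pos 1
Distinct cells visited: 16 (path length 16)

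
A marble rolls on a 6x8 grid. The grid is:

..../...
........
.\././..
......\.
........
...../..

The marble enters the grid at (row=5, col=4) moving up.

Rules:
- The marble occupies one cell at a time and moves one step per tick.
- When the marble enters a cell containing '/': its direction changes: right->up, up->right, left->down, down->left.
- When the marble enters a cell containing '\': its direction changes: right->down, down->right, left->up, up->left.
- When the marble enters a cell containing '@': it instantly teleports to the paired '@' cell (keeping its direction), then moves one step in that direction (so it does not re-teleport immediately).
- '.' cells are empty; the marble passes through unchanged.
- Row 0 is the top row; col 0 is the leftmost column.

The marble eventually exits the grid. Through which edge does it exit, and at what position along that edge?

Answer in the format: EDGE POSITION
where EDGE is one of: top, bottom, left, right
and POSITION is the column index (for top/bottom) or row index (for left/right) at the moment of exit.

Step 1: enter (5,4), '.' pass, move up to (4,4)
Step 2: enter (4,4), '.' pass, move up to (3,4)
Step 3: enter (3,4), '.' pass, move up to (2,4)
Step 4: enter (2,4), '.' pass, move up to (1,4)
Step 5: enter (1,4), '.' pass, move up to (0,4)
Step 6: enter (0,4), '/' deflects up->right, move right to (0,5)
Step 7: enter (0,5), '.' pass, move right to (0,6)
Step 8: enter (0,6), '.' pass, move right to (0,7)
Step 9: enter (0,7), '.' pass, move right to (0,8)
Step 10: at (0,8) — EXIT via right edge, pos 0

Answer: right 0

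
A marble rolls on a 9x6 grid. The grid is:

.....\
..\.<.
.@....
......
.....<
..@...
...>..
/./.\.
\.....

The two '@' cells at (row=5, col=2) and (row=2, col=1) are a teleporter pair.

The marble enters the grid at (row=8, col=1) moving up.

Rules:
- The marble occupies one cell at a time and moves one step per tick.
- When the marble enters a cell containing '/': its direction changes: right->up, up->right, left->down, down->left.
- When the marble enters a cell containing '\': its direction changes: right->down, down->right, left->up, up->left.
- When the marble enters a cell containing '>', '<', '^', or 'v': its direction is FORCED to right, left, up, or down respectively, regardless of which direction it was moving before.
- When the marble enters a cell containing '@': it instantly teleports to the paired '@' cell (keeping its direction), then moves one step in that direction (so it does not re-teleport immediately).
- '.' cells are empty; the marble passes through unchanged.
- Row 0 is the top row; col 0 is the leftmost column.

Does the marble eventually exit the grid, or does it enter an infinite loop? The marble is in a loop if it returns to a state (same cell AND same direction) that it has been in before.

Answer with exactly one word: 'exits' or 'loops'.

Step 1: enter (8,1), '.' pass, move up to (7,1)
Step 2: enter (7,1), '.' pass, move up to (6,1)
Step 3: enter (6,1), '.' pass, move up to (5,1)
Step 4: enter (5,1), '.' pass, move up to (4,1)
Step 5: enter (4,1), '.' pass, move up to (3,1)
Step 6: enter (3,1), '.' pass, move up to (2,1)
Step 7: enter (2,1), '@' teleport (2,1)->(5,2), also enter (5,2), move up to (4,2)
Step 8: enter (4,2), '.' pass, move up to (3,2)
Step 9: enter (3,2), '.' pass, move up to (2,2)
Step 10: enter (2,2), '.' pass, move up to (1,2)
Step 11: enter (1,2), '\' deflects up->left, move left to (1,1)
Step 12: enter (1,1), '.' pass, move left to (1,0)
Step 13: enter (1,0), '.' pass, move left to (1,-1)
Step 14: at (1,-1) — EXIT via left edge, pos 1

Answer: exits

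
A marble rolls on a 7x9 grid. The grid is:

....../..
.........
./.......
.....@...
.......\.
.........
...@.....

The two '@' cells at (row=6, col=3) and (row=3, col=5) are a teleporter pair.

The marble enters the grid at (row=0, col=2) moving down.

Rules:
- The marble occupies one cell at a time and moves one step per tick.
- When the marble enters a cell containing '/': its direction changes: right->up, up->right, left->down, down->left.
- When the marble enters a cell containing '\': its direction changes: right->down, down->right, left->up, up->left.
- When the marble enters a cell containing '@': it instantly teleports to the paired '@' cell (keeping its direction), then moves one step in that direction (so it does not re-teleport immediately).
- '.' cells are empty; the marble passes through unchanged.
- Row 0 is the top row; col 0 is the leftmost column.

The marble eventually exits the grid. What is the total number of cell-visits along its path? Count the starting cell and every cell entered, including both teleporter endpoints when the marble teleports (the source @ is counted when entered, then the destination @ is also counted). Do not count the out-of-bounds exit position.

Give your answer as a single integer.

Step 1: enter (0,2), '.' pass, move down to (1,2)
Step 2: enter (1,2), '.' pass, move down to (2,2)
Step 3: enter (2,2), '.' pass, move down to (3,2)
Step 4: enter (3,2), '.' pass, move down to (4,2)
Step 5: enter (4,2), '.' pass, move down to (5,2)
Step 6: enter (5,2), '.' pass, move down to (6,2)
Step 7: enter (6,2), '.' pass, move down to (7,2)
Step 8: at (7,2) — EXIT via bottom edge, pos 2
Path length (cell visits): 7

Answer: 7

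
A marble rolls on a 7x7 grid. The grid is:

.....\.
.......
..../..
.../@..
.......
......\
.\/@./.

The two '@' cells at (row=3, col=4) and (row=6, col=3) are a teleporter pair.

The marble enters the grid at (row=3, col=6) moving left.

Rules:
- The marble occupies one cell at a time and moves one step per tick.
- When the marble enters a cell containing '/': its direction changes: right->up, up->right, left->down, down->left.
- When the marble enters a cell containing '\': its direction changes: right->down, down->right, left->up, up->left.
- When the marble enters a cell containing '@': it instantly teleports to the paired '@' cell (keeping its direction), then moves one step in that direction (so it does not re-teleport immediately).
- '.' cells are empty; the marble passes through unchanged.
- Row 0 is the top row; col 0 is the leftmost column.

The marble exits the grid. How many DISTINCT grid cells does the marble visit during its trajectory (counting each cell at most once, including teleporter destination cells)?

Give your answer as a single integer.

Answer: 5

Derivation:
Step 1: enter (3,6), '.' pass, move left to (3,5)
Step 2: enter (3,5), '.' pass, move left to (3,4)
Step 3: enter (3,4), '@' teleport (3,4)->(6,3), also enter (6,3), move left to (6,2)
Step 4: enter (6,2), '/' deflects left->down, move down to (7,2)
Step 5: at (7,2) — EXIT via bottom edge, pos 2
Distinct cells visited: 5 (path length 5)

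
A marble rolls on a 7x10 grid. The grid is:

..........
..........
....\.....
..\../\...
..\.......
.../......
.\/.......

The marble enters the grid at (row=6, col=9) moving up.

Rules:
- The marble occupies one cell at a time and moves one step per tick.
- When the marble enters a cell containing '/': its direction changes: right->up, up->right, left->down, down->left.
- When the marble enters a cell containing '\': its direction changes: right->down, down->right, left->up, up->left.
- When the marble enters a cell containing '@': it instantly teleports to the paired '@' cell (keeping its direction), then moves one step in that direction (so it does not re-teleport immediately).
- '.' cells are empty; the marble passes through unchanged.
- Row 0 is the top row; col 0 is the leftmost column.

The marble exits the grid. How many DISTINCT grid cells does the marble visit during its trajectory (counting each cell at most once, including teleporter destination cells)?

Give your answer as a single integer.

Step 1: enter (6,9), '.' pass, move up to (5,9)
Step 2: enter (5,9), '.' pass, move up to (4,9)
Step 3: enter (4,9), '.' pass, move up to (3,9)
Step 4: enter (3,9), '.' pass, move up to (2,9)
Step 5: enter (2,9), '.' pass, move up to (1,9)
Step 6: enter (1,9), '.' pass, move up to (0,9)
Step 7: enter (0,9), '.' pass, move up to (-1,9)
Step 8: at (-1,9) — EXIT via top edge, pos 9
Distinct cells visited: 7 (path length 7)

Answer: 7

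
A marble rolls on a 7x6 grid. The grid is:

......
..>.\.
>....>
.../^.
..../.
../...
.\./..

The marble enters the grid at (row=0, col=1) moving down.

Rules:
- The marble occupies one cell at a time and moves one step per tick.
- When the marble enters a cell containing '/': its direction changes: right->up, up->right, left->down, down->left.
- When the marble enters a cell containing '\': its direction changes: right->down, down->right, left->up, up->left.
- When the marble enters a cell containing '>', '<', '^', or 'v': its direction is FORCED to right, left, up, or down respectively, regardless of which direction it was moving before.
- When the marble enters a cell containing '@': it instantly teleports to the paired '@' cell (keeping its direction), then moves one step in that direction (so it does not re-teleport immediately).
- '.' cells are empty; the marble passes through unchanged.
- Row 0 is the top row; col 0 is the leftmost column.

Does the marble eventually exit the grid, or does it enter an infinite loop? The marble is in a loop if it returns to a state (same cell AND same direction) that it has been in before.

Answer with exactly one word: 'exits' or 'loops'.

Answer: loops

Derivation:
Step 1: enter (0,1), '.' pass, move down to (1,1)
Step 2: enter (1,1), '.' pass, move down to (2,1)
Step 3: enter (2,1), '.' pass, move down to (3,1)
Step 4: enter (3,1), '.' pass, move down to (4,1)
Step 5: enter (4,1), '.' pass, move down to (5,1)
Step 6: enter (5,1), '.' pass, move down to (6,1)
Step 7: enter (6,1), '\' deflects down->right, move right to (6,2)
Step 8: enter (6,2), '.' pass, move right to (6,3)
Step 9: enter (6,3), '/' deflects right->up, move up to (5,3)
Step 10: enter (5,3), '.' pass, move up to (4,3)
Step 11: enter (4,3), '.' pass, move up to (3,3)
Step 12: enter (3,3), '/' deflects up->right, move right to (3,4)
Step 13: enter (3,4), '^' forces right->up, move up to (2,4)
Step 14: enter (2,4), '.' pass, move up to (1,4)
Step 15: enter (1,4), '\' deflects up->left, move left to (1,3)
Step 16: enter (1,3), '.' pass, move left to (1,2)
Step 17: enter (1,2), '>' forces left->right, move right to (1,3)
Step 18: enter (1,3), '.' pass, move right to (1,4)
Step 19: enter (1,4), '\' deflects right->down, move down to (2,4)
Step 20: enter (2,4), '.' pass, move down to (3,4)
Step 21: enter (3,4), '^' forces down->up, move up to (2,4)
Step 22: at (2,4) dir=up — LOOP DETECTED (seen before)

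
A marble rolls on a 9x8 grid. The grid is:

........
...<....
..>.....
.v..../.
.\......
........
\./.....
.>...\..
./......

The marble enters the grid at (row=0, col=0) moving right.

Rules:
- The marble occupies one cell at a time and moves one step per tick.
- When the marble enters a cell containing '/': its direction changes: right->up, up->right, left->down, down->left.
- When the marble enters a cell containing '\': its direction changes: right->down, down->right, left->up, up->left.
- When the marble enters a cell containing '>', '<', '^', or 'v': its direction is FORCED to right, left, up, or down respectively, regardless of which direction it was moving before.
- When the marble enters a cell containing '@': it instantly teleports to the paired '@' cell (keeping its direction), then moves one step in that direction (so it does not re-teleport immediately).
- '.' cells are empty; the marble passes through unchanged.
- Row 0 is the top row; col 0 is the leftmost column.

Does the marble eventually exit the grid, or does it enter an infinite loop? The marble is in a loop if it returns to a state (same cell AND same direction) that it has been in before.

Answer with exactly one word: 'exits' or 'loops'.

Step 1: enter (0,0), '.' pass, move right to (0,1)
Step 2: enter (0,1), '.' pass, move right to (0,2)
Step 3: enter (0,2), '.' pass, move right to (0,3)
Step 4: enter (0,3), '.' pass, move right to (0,4)
Step 5: enter (0,4), '.' pass, move right to (0,5)
Step 6: enter (0,5), '.' pass, move right to (0,6)
Step 7: enter (0,6), '.' pass, move right to (0,7)
Step 8: enter (0,7), '.' pass, move right to (0,8)
Step 9: at (0,8) — EXIT via right edge, pos 0

Answer: exits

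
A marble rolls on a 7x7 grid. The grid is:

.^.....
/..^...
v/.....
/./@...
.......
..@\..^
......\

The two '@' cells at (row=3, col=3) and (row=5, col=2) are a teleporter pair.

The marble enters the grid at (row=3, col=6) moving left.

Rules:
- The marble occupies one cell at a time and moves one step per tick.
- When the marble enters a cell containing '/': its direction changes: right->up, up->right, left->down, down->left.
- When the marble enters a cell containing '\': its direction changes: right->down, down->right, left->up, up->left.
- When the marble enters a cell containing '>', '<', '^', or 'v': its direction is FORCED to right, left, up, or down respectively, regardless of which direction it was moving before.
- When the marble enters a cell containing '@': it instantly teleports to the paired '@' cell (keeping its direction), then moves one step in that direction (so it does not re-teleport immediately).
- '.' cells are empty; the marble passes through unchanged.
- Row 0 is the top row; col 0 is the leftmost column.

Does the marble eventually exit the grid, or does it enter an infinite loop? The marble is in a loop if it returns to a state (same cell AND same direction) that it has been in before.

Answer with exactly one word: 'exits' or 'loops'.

Step 1: enter (3,6), '.' pass, move left to (3,5)
Step 2: enter (3,5), '.' pass, move left to (3,4)
Step 3: enter (3,4), '.' pass, move left to (3,3)
Step 4: enter (3,3), '@' teleport (3,3)->(5,2), also enter (5,2), move left to (5,1)
Step 5: enter (5,1), '.' pass, move left to (5,0)
Step 6: enter (5,0), '.' pass, move left to (5,-1)
Step 7: at (5,-1) — EXIT via left edge, pos 5

Answer: exits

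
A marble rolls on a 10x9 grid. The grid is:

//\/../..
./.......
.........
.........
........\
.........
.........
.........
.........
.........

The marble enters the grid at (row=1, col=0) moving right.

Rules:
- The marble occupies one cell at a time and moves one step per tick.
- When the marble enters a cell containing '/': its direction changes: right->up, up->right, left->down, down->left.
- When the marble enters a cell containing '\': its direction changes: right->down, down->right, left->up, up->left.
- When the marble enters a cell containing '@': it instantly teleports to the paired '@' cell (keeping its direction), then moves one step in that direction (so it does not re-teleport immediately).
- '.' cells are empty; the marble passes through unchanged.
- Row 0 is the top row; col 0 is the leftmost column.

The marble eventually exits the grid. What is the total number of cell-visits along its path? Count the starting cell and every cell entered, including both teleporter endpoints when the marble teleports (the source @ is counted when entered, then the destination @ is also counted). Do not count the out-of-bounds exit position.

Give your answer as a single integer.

Step 1: enter (1,0), '.' pass, move right to (1,1)
Step 2: enter (1,1), '/' deflects right->up, move up to (0,1)
Step 3: enter (0,1), '/' deflects up->right, move right to (0,2)
Step 4: enter (0,2), '\' deflects right->down, move down to (1,2)
Step 5: enter (1,2), '.' pass, move down to (2,2)
Step 6: enter (2,2), '.' pass, move down to (3,2)
Step 7: enter (3,2), '.' pass, move down to (4,2)
Step 8: enter (4,2), '.' pass, move down to (5,2)
Step 9: enter (5,2), '.' pass, move down to (6,2)
Step 10: enter (6,2), '.' pass, move down to (7,2)
Step 11: enter (7,2), '.' pass, move down to (8,2)
Step 12: enter (8,2), '.' pass, move down to (9,2)
Step 13: enter (9,2), '.' pass, move down to (10,2)
Step 14: at (10,2) — EXIT via bottom edge, pos 2
Path length (cell visits): 13

Answer: 13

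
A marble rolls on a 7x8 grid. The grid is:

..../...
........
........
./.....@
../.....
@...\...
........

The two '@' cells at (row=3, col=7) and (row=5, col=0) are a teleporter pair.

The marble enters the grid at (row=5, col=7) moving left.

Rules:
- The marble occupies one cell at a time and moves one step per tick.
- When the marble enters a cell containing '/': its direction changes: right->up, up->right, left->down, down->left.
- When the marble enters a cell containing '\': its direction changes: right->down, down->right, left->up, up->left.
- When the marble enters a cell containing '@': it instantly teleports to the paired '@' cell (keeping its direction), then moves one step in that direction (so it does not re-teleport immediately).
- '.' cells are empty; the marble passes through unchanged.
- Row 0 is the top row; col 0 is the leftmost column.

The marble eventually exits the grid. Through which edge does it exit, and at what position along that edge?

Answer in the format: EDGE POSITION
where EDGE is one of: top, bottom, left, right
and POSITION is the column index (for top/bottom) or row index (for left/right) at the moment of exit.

Step 1: enter (5,7), '.' pass, move left to (5,6)
Step 2: enter (5,6), '.' pass, move left to (5,5)
Step 3: enter (5,5), '.' pass, move left to (5,4)
Step 4: enter (5,4), '\' deflects left->up, move up to (4,4)
Step 5: enter (4,4), '.' pass, move up to (3,4)
Step 6: enter (3,4), '.' pass, move up to (2,4)
Step 7: enter (2,4), '.' pass, move up to (1,4)
Step 8: enter (1,4), '.' pass, move up to (0,4)
Step 9: enter (0,4), '/' deflects up->right, move right to (0,5)
Step 10: enter (0,5), '.' pass, move right to (0,6)
Step 11: enter (0,6), '.' pass, move right to (0,7)
Step 12: enter (0,7), '.' pass, move right to (0,8)
Step 13: at (0,8) — EXIT via right edge, pos 0

Answer: right 0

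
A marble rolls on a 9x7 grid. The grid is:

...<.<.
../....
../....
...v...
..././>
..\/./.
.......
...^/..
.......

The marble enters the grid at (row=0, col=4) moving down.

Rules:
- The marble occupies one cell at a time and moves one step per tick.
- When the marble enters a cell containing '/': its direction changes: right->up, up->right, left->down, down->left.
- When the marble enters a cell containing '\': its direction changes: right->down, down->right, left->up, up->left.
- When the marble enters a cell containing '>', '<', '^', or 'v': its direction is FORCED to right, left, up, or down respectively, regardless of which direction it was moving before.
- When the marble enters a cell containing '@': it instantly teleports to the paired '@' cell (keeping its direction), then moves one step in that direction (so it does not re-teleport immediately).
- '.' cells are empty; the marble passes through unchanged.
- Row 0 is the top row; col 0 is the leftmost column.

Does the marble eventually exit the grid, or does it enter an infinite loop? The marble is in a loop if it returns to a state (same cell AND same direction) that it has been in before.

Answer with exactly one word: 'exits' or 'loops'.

Step 1: enter (0,4), '.' pass, move down to (1,4)
Step 2: enter (1,4), '.' pass, move down to (2,4)
Step 3: enter (2,4), '.' pass, move down to (3,4)
Step 4: enter (3,4), '.' pass, move down to (4,4)
Step 5: enter (4,4), '.' pass, move down to (5,4)
Step 6: enter (5,4), '.' pass, move down to (6,4)
Step 7: enter (6,4), '.' pass, move down to (7,4)
Step 8: enter (7,4), '/' deflects down->left, move left to (7,3)
Step 9: enter (7,3), '^' forces left->up, move up to (6,3)
Step 10: enter (6,3), '.' pass, move up to (5,3)
Step 11: enter (5,3), '/' deflects up->right, move right to (5,4)
Step 12: enter (5,4), '.' pass, move right to (5,5)
Step 13: enter (5,5), '/' deflects right->up, move up to (4,5)
Step 14: enter (4,5), '/' deflects up->right, move right to (4,6)
Step 15: enter (4,6), '>' forces right->right, move right to (4,7)
Step 16: at (4,7) — EXIT via right edge, pos 4

Answer: exits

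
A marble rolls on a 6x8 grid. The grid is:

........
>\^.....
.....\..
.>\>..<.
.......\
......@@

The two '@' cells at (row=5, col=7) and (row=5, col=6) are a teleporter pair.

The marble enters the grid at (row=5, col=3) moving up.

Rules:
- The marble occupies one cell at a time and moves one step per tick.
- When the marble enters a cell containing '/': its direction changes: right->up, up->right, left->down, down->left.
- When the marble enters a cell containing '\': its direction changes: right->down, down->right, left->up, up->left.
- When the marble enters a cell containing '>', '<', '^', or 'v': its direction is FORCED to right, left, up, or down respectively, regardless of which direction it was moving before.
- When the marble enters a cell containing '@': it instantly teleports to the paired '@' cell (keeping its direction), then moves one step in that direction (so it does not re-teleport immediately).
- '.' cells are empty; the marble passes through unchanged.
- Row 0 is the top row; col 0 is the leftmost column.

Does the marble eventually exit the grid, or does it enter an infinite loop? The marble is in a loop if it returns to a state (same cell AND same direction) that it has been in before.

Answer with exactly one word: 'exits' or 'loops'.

Step 1: enter (5,3), '.' pass, move up to (4,3)
Step 2: enter (4,3), '.' pass, move up to (3,3)
Step 3: enter (3,3), '>' forces up->right, move right to (3,4)
Step 4: enter (3,4), '.' pass, move right to (3,5)
Step 5: enter (3,5), '.' pass, move right to (3,6)
Step 6: enter (3,6), '<' forces right->left, move left to (3,5)
Step 7: enter (3,5), '.' pass, move left to (3,4)
Step 8: enter (3,4), '.' pass, move left to (3,3)
Step 9: enter (3,3), '>' forces left->right, move right to (3,4)
Step 10: at (3,4) dir=right — LOOP DETECTED (seen before)

Answer: loops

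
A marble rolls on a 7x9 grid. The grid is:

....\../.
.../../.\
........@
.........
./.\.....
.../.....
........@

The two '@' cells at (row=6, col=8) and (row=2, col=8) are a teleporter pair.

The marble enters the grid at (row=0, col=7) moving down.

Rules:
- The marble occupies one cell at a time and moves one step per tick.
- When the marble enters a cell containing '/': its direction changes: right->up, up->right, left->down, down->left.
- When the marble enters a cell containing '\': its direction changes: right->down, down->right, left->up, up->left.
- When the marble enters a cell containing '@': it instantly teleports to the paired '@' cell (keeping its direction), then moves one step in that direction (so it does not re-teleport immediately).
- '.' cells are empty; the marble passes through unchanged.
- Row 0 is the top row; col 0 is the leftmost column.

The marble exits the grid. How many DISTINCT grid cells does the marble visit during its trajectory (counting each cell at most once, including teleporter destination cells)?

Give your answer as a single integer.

Answer: 4

Derivation:
Step 1: enter (0,7), '/' deflects down->left, move left to (0,6)
Step 2: enter (0,6), '.' pass, move left to (0,5)
Step 3: enter (0,5), '.' pass, move left to (0,4)
Step 4: enter (0,4), '\' deflects left->up, move up to (-1,4)
Step 5: at (-1,4) — EXIT via top edge, pos 4
Distinct cells visited: 4 (path length 4)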